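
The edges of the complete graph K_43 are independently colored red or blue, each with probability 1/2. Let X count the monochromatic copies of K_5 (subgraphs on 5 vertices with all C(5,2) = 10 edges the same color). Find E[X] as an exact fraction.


Let X = Σ_S X_S over the C(43, 5) = 962598 subsets S of size 5, where X_S = 1 if the K_5 on S is monochromatic.
For a fixed S, the K_5 on S has C(5, 2) = 10 edges. P[all 10 edges red] = (1/2)^10, and likewise for blue, so P[monochromatic] = 2·(1/2)^10 = 2^{1 − 10} = 1/512.
Summing: E[X] = C(43, 5) · 2^{1 − 10} = 962598 · 1/512 = 481299/256.
Numerically: E[X] ≈ 1880.074219.

E[X] = C(43,5)·2^(1−C(5,2)) = 481299/256 ≈ 1880.074219.


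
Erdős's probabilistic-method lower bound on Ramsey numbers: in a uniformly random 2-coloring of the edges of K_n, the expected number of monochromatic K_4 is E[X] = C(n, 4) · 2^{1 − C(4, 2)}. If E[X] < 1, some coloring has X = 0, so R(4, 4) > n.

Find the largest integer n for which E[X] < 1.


We need C(n, 4) · 2^{1 − 6} < 1, i.e. C(n, 4) < 2^{6 − 1} = 32.
Check values of n near the boundary:
  n = 4: C(4, 4) = 1; 1 < 32? YES
  n = 5: C(5, 4) = 5; 5 < 32? YES
  n = 6: C(6, 4) = 15; 15 < 32? YES
  n = 7: C(7, 4) = 35; 35 < 32? NO
  n = 8: C(8, 4) = 70; 70 < 32? NO
  n = 9: C(9, 4) = 126; 126 < 32? NO
The largest n with C(n, 4) < 32 is n = 6 (where E[X] = 15/32 ≈ 0.469). Hence R(4, 4) > 6, i.e. R(4, 4) ≥ 7.

Largest n = 6; hence R(4, 4) > 6.


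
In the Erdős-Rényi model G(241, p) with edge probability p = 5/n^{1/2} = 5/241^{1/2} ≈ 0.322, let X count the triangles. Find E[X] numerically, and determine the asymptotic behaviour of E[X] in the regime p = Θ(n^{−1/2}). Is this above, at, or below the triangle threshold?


Number of potential triangles: C(241, 3) = 2303960.
Each occurs with probability p³ ≈ (0.322)³ ≈ 3.34106e-02.
By linearity: E[X] = C(241, 3)·p³ ≈ 2303960 · 3.34106e-02 ≈ 76976.717.
Since α = 1/2 < 1, p = c/n^{1/2} ≫ 1/n is above the triangle threshold p ~ 1/n. Asymptotically E[X] ~ (c³/6)·n^{3(1−α)} = (5³/6)·n^{1.5} → ∞; triangles are abundant w.h.p.

E[X] ≈ 76976.717; in regime p = Θ(1/n^{1/2}) E[X] diverges (above the triangle threshold p ~ 1/n).


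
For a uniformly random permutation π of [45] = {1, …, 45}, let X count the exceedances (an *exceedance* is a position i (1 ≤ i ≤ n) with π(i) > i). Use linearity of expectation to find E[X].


Write X = Σ_{i=1}^{45} X_i, where X_i = 1_{π(i) > i}.
For each fixed i, π(i) is uniform over {1, …, 45} (marginal of a uniform permutation), so P[π(i) > i] = (n − i)/n. Summing: Σ_{i=1}^{45} (n − i)/n = (0 + 1 + … + 44)/45 = 45(45 − 1)/(2·45) = (45 − 1)/2.
Hence E[X] = Σ_{i=1}^{45} (45 − i)/45 = 22 ≈ 22.0000.

E[X] = 22 = 22.0000.


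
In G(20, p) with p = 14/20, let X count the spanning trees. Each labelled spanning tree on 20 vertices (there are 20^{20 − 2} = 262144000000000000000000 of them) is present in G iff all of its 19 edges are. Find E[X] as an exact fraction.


K_20 has 20^{20 − 2} = 262144000000000000000000 labelled spanning trees.
For each such spanning tree H, let X_H = 1 if all 19 edges of H are present in G. Then P[X_H = 1] = p^{19} = (7/10)^{19} = 11398895185373143/10000000000000000000.
Summing the indicators: E[X] = Σ_H E[X_H] = 262144000000000000000000 · p^{19} = 262144000000000000000000 · 11398895185373143/10000000000000000000 = 1494075989737228599296/5.
Numerically: E[X] ≈ 2.99e+20.

E[X] = 262144000000000000000000 · (7/10)^{19} = 1494075989737228599296/5 ≈ 2.99e+20.


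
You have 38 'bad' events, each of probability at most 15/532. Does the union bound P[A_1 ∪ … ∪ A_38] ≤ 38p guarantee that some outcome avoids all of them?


Union bound: P[∪_{i=1}^{38} A_i] ≤ Σ_i P[A_i] ≤ 38·p = 38·(15/532) = 15/14.
Numerically: 15/14 ≈ 1.0714.
Is 15/14 < 1? NO.
Since the bound 15/14 is ≥ 1, the union bound is uninformative here; it does NOT by itself certify existence.

38·p = 15/14 ≈ 1.0714; existence NOT certified by the union bound.


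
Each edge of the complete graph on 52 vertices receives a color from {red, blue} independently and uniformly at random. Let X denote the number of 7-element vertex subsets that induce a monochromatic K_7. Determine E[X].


Let X = Σ_S X_S over the C(52, 7) = 133784560 subsets S of size 7, where X_S = 1 if the K_7 on S is monochromatic.
For a fixed S, the K_7 on S has C(7, 2) = 21 edges. P[all 21 edges red] = (1/2)^21, and likewise for blue, so P[monochromatic] = 2·(1/2)^21 = 2^{1 − 21} = 1/1048576.
By linearity of expectation: E[X] = C(52, 7) · 2^{1 − 21} = 133784560 · 1/1048576 = 8361535/65536.
Numerically: E[X] ≈ 127.586899.

E[X] = C(52,7)·2^(1−C(7,2)) = 8361535/65536 ≈ 127.586899.


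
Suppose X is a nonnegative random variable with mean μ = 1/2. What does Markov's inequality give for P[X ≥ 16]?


μ = E[X] = 1/2, a = 16.
Markov: P[X ≥ 16] ≤ μ/a = (1/2)/16 = 1/32.
Numerically: ≈ 0.03125.
(Since a = 16 > μ = 0.50000, the bound 1/32 is < 1 and informative.)

P[X ≥ 16] ≤ 1/32 ≈ 0.03125.


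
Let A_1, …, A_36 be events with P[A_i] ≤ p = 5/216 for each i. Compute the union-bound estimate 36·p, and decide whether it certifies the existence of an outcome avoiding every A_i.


Union bound: P[∪_{i=1}^{36} A_i] ≤ Σ_i P[A_i] ≤ 36·p = 36·(5/216) = 5/6.
Numerically: 5/6 ≈ 0.833.
Is 5/6 < 1? YES.
Since P[∪ A_i] ≤ 5/6 < 1, the complement has P[∩ A_i^c] ≥ 1 − 5/6 = 1/6 > 0, so some outcome avoids every A_i.

36·p = 5/6 ≈ 0.833; existence CERTIFIED by the union bound.


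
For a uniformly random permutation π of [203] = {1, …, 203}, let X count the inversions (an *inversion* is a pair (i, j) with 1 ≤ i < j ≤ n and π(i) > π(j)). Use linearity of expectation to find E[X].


Write X = Σ X_I over the C(203, 2) = 20503 pairs i < j, with X_I the indicator of one inversion.
There are 20503 indicators.
For each fixed pair i < j, the values π(i) and π(j) are two distinct elements of {1, …, 203} in uniformly random order; by symmetry P[π(i) > π(j)] = 1/2.
By linearity: E[X] = 20503 · (1/2) = C(203, 2) · (1/2) = 20503/2 = 20503/2 ≈ 10251.50000.

E[X] = 20503/2 = 10251.50000.


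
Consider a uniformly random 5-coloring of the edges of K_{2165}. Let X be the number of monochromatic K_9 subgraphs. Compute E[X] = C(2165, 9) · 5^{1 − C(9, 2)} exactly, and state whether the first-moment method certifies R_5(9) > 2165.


E[X] = C(2165, 9) · 5^{1 − 36} = 2832220612024886803272630 · 5^{−35} = 2832220612024886803272630/2910383045673370361328125.
As a reduced fraction: E[X] = 566444122404977360654526/582076609134674072265625 ≈ 0.97314.
Is E[X] < 1? YES.
Since E[X] < 1, there exists a 5-coloring of K_{2165} with no monochromatic K_9; hence R_5(9) > 2165.

E[X] = 566444122404977360654526/582076609134674072265625 ≈ 0.97314; E[X] < 1, so R_5(9) > 2165.


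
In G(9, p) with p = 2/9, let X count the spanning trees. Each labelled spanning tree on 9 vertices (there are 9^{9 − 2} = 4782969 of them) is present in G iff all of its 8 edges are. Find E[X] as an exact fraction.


K_9 has 9^{9 − 2} = 4782969 labelled spanning trees.
For each such spanning tree H, let X_H = 1 if all 8 edges of H are present in G. Then P[X_H = 1] = p^{8} = (2/9)^{8} = 256/43046721.
By linearity: E[X] = Σ_H E[X_H] = 4782969 · p^{8} = 4782969 · 256/43046721 = 256/9.
Numerically: E[X] ≈ 28.4444.

E[X] = 4782969 · (2/9)^{8} = 256/9 ≈ 28.4444.


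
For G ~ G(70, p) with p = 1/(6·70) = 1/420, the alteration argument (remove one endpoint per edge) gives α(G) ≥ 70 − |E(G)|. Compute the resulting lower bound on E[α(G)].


E[|E(G)|] = C(70, 2)·p = 2415 · (1/420) = 23/4.
E[α(G)] ≥ n − E[|E(G)|] = 70 − 23/4 = 257/4.
Numerically: ≈ 64.250000.
(This is only a lower bound; the true E[α(G)] may be larger.)

E[α(G)] ≥ 257/4 ≈ 64.250000.


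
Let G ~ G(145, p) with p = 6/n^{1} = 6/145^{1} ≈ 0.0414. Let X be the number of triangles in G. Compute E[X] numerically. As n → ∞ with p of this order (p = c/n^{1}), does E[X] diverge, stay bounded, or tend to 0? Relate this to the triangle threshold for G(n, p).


Number of potential triangles: C(145, 3) = 497640.
Each occurs with probability p³ ≈ (0.0414)³ ≈ 7.08516e-05.
By linearity: E[X] = C(145, 3)·p³ ≈ 497640 · 7.08516e-05 ≈ 35.259.
Here α = 1, so p = 6/n is exactly at the triangle threshold p ~ 1/n. Asymptotically E[X] → c³/6 = 6³/6 = 36 ≈ 36.000, a bounded constant. In this regime the triangle count is asymptotically Poisson(c³/6).

E[X] ≈ 35.259; in regime p = Θ(1/n^{1}) E[X] stays bounded (at the triangle threshold p ~ 1/n).


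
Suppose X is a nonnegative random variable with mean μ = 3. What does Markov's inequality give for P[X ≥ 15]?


μ = E[X] = 3, a = 15.
Markov: P[X ≥ 15] ≤ μ/a = (3)/15 = 1/5.
Numerically: ≈ 0.200.
(Since a = 15 > μ = 3.000, the bound 1/5 is < 1 and informative.)

P[X ≥ 15] ≤ 1/5 ≈ 0.200.


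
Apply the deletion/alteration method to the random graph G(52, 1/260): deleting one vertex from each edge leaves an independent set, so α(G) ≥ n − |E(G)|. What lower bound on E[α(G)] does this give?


E[|E(G)|] = C(52, 2)·p = 1326 · (1/260) = 51/10.
E[α(G)] ≥ n − E[|E(G)|] = 52 − 51/10 = 469/10.
Numerically: ≈ 46.900.
(This is only a lower bound; the true E[α(G)] may be larger.)

E[α(G)] ≥ 469/10 ≈ 46.900.


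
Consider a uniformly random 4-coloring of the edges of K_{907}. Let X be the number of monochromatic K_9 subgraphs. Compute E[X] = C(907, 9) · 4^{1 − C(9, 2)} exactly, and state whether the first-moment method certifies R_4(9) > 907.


E[X] = C(907, 9) · 4^{1 − 36} = 1100045734961417331175 · 4^{−35} = 1100045734961417331175/1180591620717411303424.
As a reduced fraction: E[X] = 1100045734961417331175/1180591620717411303424 ≈ 0.932.
Is E[X] < 1? YES.
Since E[X] < 1, there exists a 4-coloring of K_{907} with no monochromatic K_9; hence R_4(9) > 907.

E[X] = 1100045734961417331175/1180591620717411303424 ≈ 0.932; E[X] < 1, so R_4(9) > 907.


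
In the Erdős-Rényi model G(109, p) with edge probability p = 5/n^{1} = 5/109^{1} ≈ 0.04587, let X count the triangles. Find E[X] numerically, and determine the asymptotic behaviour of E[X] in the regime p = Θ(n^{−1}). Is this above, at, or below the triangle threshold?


Number of potential triangles: C(109, 3) = 209934.
Each occurs with probability p³ ≈ (0.04587)³ ≈ 9.652294e-05.
By linearity: E[X] = C(109, 3)·p³ ≈ 209934 · 9.652294e-05 ≈ 20.2634.
Here α = 1, so p = 5/n is exactly at the triangle threshold p ~ 1/n. Asymptotically E[X] → c³/6 = 5³/6 = 125/6 ≈ 20.8333, a bounded constant. In this regime the triangle count is asymptotically Poisson(c³/6).

E[X] ≈ 20.2634; in regime p = Θ(1/n^{1}) E[X] stays bounded (at the triangle threshold p ~ 1/n).


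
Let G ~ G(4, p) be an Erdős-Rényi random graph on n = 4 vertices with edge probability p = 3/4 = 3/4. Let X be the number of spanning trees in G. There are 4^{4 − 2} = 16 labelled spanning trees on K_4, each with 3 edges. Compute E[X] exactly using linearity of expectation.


K_4 has 4^{4 − 2} = 16 labelled spanning trees.
For each such spanning tree H, let X_H = 1 if all 3 edges of H are present in G. Then P[X_H = 1] = p^{3} = (3/4)^{3} = 27/64.
Summing the indicators: E[X] = Σ_H E[X_H] = 16 · p^{3} = 16 · 27/64 = 27/4.
Numerically: E[X] ≈ 6.75.

E[X] = 16 · (3/4)^{3} = 27/4 ≈ 6.75.


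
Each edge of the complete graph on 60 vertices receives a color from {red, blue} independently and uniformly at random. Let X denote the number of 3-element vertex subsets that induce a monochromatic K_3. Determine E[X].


Let X = Σ_S X_S over the C(60, 3) = 34220 subsets S of size 3, where X_S = 1 if the K_3 on S is monochromatic.
For a fixed S, the K_3 on S has C(3, 2) = 3 edges. P[all 3 edges red] = (1/2)^3, and likewise for blue, so P[monochromatic] = 2·(1/2)^3 = 2^{1 − 3} = 1/4.
By linearity: E[X] = C(60, 3) · 2^{1 − 3} = 34220 · 1/4 = 8555.
Numerically: E[X] ≈ 8555.000000.

E[X] = C(60,3)·2^(1−C(3,2)) = 8555 ≈ 8555.000000.


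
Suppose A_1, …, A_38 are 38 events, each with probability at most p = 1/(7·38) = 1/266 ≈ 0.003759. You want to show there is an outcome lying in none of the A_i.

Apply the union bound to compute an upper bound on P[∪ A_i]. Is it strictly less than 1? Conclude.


Union bound: P[∪_{i=1}^{38} A_i] ≤ Σ_i P[A_i] ≤ 38·p = 38·(1/266) = 1/7.
Numerically: 1/7 ≈ 0.142857.
Is 1/7 < 1? YES.
Since P[∪ A_i] ≤ 1/7 < 1, the complement has P[∩ A_i^c] ≥ 1 − 1/7 = 6/7 > 0, so some outcome avoids every A_i.

38·p = 1/7 ≈ 0.142857; existence CERTIFIED by the union bound.


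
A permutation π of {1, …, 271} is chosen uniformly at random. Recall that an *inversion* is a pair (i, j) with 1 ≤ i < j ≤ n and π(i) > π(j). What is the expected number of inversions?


Write X = Σ X_I over the C(271, 2) = 36585 pairs i < j, with X_I the indicator of one inversion.
There are 36585 indicators.
For each fixed pair i < j, the values π(i) and π(j) are two distinct elements of {1, …, 271} in uniformly random order; by symmetry P[π(i) > π(j)] = 1/2.
By linearity: E[X] = 36585 · (1/2) = C(271, 2) · (1/2) = 36585/2 = 36585/2 ≈ 18292.50000.

E[X] = 36585/2 = 18292.50000.


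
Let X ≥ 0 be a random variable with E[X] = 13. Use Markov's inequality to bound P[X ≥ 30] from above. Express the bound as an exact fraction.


μ = E[X] = 13, a = 30.
Markov: P[X ≥ 30] ≤ μ/a = (13)/30 = 13/30.
Numerically: ≈ 0.433333.
(Since a = 30 > μ = 13.000000, the bound 13/30 is < 1 and informative.)

P[X ≥ 30] ≤ 13/30 ≈ 0.433333.


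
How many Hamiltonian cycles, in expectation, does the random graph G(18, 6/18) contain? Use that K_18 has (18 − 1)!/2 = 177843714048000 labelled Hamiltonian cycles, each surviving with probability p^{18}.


K_18 has (18 − 1)!/2 = 177843714048000 labelled Hamiltonian cycles.
For each such Hamiltonian cycle H, let X_H = 1 if all 18 edges of H are present in G. Then P[X_H = 1] = p^{18} = (1/3)^{18} = 1/387420489.
By linearity of expectation: E[X] = Σ_H E[X_H] = 177843714048000 · p^{18} = 177843714048000 · 1/387420489 = 243955712000/531441.
Numerically: E[X] ≈ 4.59e+05.

E[X] = 177843714048000 · (1/3)^{18} = 243955712000/531441 ≈ 4.59e+05.


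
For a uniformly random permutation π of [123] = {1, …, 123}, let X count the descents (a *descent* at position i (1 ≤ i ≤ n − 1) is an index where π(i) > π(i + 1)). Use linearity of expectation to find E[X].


Write X = Σ X_I over i = 1, …, 122, with X_I the indicator of one descent.
There are 122 indicators.
For each fixed i, the pair (π(i), π(i+1)) is a uniformly random ordered pair of distinct values from {1, …, 123}; by symmetry P[π(i) > π(i+1)] = 1/2.
By linearity: E[X] = 122 · (1/2) = (123 − 1) · (1/2) = 61 ≈ 61.00000.

E[X] = 61 = 61.00000.


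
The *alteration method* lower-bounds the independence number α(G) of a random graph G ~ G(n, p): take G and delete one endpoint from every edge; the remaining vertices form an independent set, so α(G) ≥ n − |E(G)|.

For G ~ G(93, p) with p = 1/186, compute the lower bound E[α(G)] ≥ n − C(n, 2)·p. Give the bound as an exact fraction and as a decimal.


E[|E(G)|] = C(93, 2)·p = 4278 · (1/186) = 23.
E[α(G)] ≥ n − E[|E(G)|] = 93 − 23 = 70.
Numerically: ≈ 70.000000.
(This is only a lower bound; the true E[α(G)] may be larger.)

E[α(G)] ≥ 70 ≈ 70.000000.


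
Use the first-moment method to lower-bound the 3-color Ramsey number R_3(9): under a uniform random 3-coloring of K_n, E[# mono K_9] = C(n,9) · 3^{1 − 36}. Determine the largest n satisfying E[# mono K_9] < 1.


We need C(n, 9) · 3^{1 − 36} < 1, i.e. C(n, 9) < 3^{36 − 1} = 50031545098999707.
Check values of n near the boundary:
  n = 299: C(299, 9) = 46610674441390059; 46610674441390059 < 50031545098999707? YES
  n = 300: C(300, 9) = 48052241692154700; 48052241692154700 < 50031545098999707? YES
  n = 301: C(301, 9) = 49533303936090975; 49533303936090975 < 50031545098999707? YES
  n = 302: C(302, 9) = 51054804739588650; 51054804739588650 < 50031545098999707? NO
  n = 303: C(303, 9) = 52617706925494425; 52617706925494425 < 50031545098999707? NO
The largest n with C(n, 9) < 50031545098999707 is n = 301 (where E[X] = 16511101312030325/16677181699666569 ≈ 0.990041). Hence R_3(9) > 301, i.e. R_3(9) ≥ 302.

Largest n = 301; hence R_3(9) > 301.


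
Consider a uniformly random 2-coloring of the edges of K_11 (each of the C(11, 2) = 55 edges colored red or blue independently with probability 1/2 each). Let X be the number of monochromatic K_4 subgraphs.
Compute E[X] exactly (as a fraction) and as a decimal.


Let X = Σ_S X_S over the C(11, 4) = 330 subsets S of size 4, where X_S = 1 if the K_4 on S is monochromatic.
For a fixed S, the K_4 on S has C(4, 2) = 6 edges. P[all 6 edges red] = (1/2)^6, and likewise for blue, so P[monochromatic] = 2·(1/2)^6 = 2^{1 − 6} = 1/32.
By linearity: E[X] = C(11, 4) · 2^{1 − 6} = 330 · 1/32 = 165/16.
Numerically: E[X] ≈ 10.31250.

E[X] = C(11,4)·2^(1−C(4,2)) = 165/16 ≈ 10.31250.


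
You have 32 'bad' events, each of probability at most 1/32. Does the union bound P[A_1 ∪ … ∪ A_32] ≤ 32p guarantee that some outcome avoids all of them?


Union bound: P[∪_{i=1}^{32} A_i] ≤ Σ_i P[A_i] ≤ 32·p = 32·(1/32) = 1.
Numerically: 1 ≈ 1.000.
Is 1 < 1? NO.
Since the bound 1 is ≥ 1, the union bound is uninformative here; it does NOT by itself certify existence.

32·p = 1 ≈ 1.000; existence NOT certified by the union bound.


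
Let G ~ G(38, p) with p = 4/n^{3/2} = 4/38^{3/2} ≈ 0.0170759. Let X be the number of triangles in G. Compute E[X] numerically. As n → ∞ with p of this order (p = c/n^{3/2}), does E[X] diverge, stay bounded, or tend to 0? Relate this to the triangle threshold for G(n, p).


Number of potential triangles: C(38, 3) = 8436.
Each occurs with probability p³ ≈ (0.0170759)³ ≈ 4.97913371e-06.
By linearity: E[X] = C(38, 3)·p³ ≈ 8436 · 4.97913371e-06 ≈ 0.042004.
Since α = 3/2 > 1, p = c/n^{3/2} = o(1/n) is below the triangle threshold p ~ 1/n. Asymptotically E[X] ~ (c³/6)·n^{3(1−α)} = (4³/6)·n^{-1.5} → 0, so by Markov's inequality G has no triangles w.h.p.

E[X] ≈ 0.042004; in regime p = Θ(1/n^{3/2}) E[X] tends to 0 (below the triangle threshold p ~ 1/n).


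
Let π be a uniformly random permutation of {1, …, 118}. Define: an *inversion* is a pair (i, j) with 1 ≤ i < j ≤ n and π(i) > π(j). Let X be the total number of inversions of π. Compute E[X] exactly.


Write X = Σ X_I over the C(118, 2) = 6903 pairs i < j, with X_I the indicator of one inversion.
There are 6903 indicators.
For each fixed pair i < j, the values π(i) and π(j) are two distinct elements of {1, …, 118} in uniformly random order; by symmetry P[π(i) > π(j)] = 1/2.
By linearity: E[X] = 6903 · (1/2) = C(118, 2) · (1/2) = 6903/2 = 6903/2 ≈ 3451.5000.

E[X] = 6903/2 = 3451.5000.


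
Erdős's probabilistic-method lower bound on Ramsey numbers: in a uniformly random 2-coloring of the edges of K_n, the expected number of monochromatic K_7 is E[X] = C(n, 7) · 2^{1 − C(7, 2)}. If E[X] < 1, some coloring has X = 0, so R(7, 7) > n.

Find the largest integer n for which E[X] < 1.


We need C(n, 7) · 2^{1 − 21} < 1, i.e. C(n, 7) < 2^{21 − 1} = 1048576.
Check values of n near the boundary:
  n = 26: C(26, 7) = 657800; 657800 < 1048576? YES
  n = 27: C(27, 7) = 888030; 888030 < 1048576? YES
  n = 28: C(28, 7) = 1184040; 1184040 < 1048576? NO
The largest n with C(n, 7) < 1048576 is n = 27 (where E[X] = 444015/524288 ≈ 0.8468914). Hence R(7, 7) > 27, i.e. R(7, 7) ≥ 28.

Largest n = 27; hence R(7, 7) > 27.


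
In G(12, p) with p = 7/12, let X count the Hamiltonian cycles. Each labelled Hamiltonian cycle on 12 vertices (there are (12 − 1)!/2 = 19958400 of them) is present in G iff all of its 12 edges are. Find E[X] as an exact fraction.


K_12 has (12 − 1)!/2 = 19958400 labelled Hamiltonian cycles.
For each such Hamiltonian cycle H, let X_H = 1 if all 12 edges of H are present in G. Then P[X_H = 1] = p^{12} = (7/12)^{12} = 13841287201/8916100448256.
Summing the indicators: E[X] = Σ_H E[X_H] = 19958400 · p^{12} = 19958400 · 13841287201/8916100448256 = 26644477861925/859963392.
Numerically: E[X] ≈ 30983.3.

E[X] = 19958400 · (7/12)^{12} = 26644477861925/859963392 ≈ 30983.3.


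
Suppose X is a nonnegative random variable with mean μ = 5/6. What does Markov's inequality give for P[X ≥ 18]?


μ = E[X] = 5/6, a = 18.
Markov: P[X ≥ 18] ≤ μ/a = (5/6)/18 = 5/108.
Numerically: ≈ 0.04630.
(Since a = 18 > μ = 0.83333, the bound 5/108 is < 1 and informative.)

P[X ≥ 18] ≤ 5/108 ≈ 0.04630.


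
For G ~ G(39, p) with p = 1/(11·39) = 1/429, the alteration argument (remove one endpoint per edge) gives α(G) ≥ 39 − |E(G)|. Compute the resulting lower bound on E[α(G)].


E[|E(G)|] = C(39, 2)·p = 741 · (1/429) = 19/11.
E[α(G)] ≥ n − E[|E(G)|] = 39 − 19/11 = 410/11.
Numerically: ≈ 37.273.
(This is only a lower bound; the true E[α(G)] may be larger.)

E[α(G)] ≥ 410/11 ≈ 37.273.


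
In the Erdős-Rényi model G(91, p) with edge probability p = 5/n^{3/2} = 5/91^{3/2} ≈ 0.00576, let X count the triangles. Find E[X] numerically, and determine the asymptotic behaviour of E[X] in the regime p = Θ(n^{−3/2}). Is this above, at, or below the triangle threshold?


Number of potential triangles: C(91, 3) = 121485.
Each occurs with probability p³ ≈ (0.00576)³ ≈ 1.910837e-07.
By linearity: E[X] = C(91, 3)·p³ ≈ 121485 · 1.910837e-07 ≈ 0.0232.
Since α = 3/2 > 1, p = c/n^{3/2} = o(1/n) is below the triangle threshold p ~ 1/n. Asymptotically E[X] ~ (c³/6)·n^{3(1−α)} = (5³/6)·n^{-1.5} → 0, so by Markov's inequality G has no triangles w.h.p.

E[X] ≈ 0.0232; in regime p = Θ(1/n^{3/2}) E[X] tends to 0 (below the triangle threshold p ~ 1/n).


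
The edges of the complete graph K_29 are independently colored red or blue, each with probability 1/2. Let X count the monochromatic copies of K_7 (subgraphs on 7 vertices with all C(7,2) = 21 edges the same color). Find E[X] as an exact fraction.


Let X = Σ_S X_S over the C(29, 7) = 1560780 subsets S of size 7, where X_S = 1 if the K_7 on S is monochromatic.
For a fixed S, the K_7 on S has C(7, 2) = 21 edges. P[all 21 edges red] = (1/2)^21, and likewise for blue, so P[monochromatic] = 2·(1/2)^21 = 2^{1 − 21} = 1/1048576.
By linearity: E[X] = C(29, 7) · 2^{1 − 21} = 1560780 · 1/1048576 = 390195/262144.
Numerically: E[X] ≈ 1.48848.

E[X] = C(29,7)·2^(1−C(7,2)) = 390195/262144 ≈ 1.48848.


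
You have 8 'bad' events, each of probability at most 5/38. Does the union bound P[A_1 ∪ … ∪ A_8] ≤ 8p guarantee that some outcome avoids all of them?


Union bound: P[∪_{i=1}^{8} A_i] ≤ Σ_i P[A_i] ≤ 8·p = 8·(5/38) = 20/19.
Numerically: 20/19 ≈ 1.052632.
Is 20/19 < 1? NO.
Since the bound 20/19 is ≥ 1, the union bound is uninformative here; it does NOT by itself certify existence.

8·p = 20/19 ≈ 1.052632; existence NOT certified by the union bound.


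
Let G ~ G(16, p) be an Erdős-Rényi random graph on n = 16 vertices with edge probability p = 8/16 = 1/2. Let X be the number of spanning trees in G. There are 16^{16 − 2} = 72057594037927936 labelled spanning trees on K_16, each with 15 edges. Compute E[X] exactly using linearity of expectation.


K_16 has 16^{16 − 2} = 72057594037927936 labelled spanning trees.
For each such spanning tree H, let X_H = 1 if all 15 edges of H are present in G. Then P[X_H = 1] = p^{15} = (1/2)^{15} = 1/32768.
By linearity: E[X] = Σ_H E[X_H] = 72057594037927936 · p^{15} = 72057594037927936 · 1/32768 = 2199023255552.
Numerically: E[X] ≈ 2.19902e+12.

E[X] = 72057594037927936 · (1/2)^{15} = 2199023255552 ≈ 2.19902e+12.


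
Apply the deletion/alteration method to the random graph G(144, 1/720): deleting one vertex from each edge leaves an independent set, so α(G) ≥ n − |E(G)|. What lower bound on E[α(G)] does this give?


E[|E(G)|] = C(144, 2)·p = 10296 · (1/720) = 143/10.
E[α(G)] ≥ n − E[|E(G)|] = 144 − 143/10 = 1297/10.
Numerically: ≈ 129.700000.
(This is only a lower bound; the true E[α(G)] may be larger.)

E[α(G)] ≥ 1297/10 ≈ 129.700000.


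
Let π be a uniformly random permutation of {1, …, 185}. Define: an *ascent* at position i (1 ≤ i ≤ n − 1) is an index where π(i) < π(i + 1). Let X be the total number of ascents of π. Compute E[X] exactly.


Write X = Σ X_I over i = 1, …, 184, with X_I the indicator of one ascent.
There are 184 indicators.
For each fixed i, the pair (π(i), π(i+1)) is a uniformly random ordered pair of distinct values from {1, …, 185}; by symmetry P[π(i) < π(i+1)] = 1/2.
By linearity: E[X] = 184 · (1/2) = (185 − 1) · (1/2) = 92 ≈ 92.0000.

E[X] = 92 = 92.0000.


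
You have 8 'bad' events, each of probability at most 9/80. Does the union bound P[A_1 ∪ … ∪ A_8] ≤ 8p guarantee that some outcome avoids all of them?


Union bound: P[∪_{i=1}^{8} A_i] ≤ Σ_i P[A_i] ≤ 8·p = 8·(9/80) = 9/10.
Numerically: 9/10 ≈ 0.90000.
Is 9/10 < 1? YES.
Since P[∪ A_i] ≤ 9/10 < 1, the complement has P[∩ A_i^c] ≥ 1 − 9/10 = 1/10 > 0, so some outcome avoids every A_i.

8·p = 9/10 ≈ 0.90000; existence CERTIFIED by the union bound.


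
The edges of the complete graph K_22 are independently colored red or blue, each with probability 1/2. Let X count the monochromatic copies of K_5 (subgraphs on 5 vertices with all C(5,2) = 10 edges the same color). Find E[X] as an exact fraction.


Let X = Σ_S X_S over the C(22, 5) = 26334 subsets S of size 5, where X_S = 1 if the K_5 on S is monochromatic.
For a fixed S, the K_5 on S has C(5, 2) = 10 edges. P[all 10 edges red] = (1/2)^10, and likewise for blue, so P[monochromatic] = 2·(1/2)^10 = 2^{1 − 10} = 1/512.
By linearity of expectation: E[X] = C(22, 5) · 2^{1 − 10} = 26334 · 1/512 = 13167/256.
Numerically: E[X] ≈ 51.43359.

E[X] = C(22,5)·2^(1−C(5,2)) = 13167/256 ≈ 51.43359.


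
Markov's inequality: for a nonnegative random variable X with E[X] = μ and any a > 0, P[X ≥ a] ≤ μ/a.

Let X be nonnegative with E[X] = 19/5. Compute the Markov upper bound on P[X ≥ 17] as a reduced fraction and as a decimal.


μ = E[X] = 19/5, a = 17.
Markov: P[X ≥ 17] ≤ μ/a = (19/5)/17 = 19/85.
Numerically: ≈ 0.2235.
(Since a = 17 > μ = 3.8000, the bound 19/85 is < 1 and informative.)

P[X ≥ 17] ≤ 19/85 ≈ 0.2235.


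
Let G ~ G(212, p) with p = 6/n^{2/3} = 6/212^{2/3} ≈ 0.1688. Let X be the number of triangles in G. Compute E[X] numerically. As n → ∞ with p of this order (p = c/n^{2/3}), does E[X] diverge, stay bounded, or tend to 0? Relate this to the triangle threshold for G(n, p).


Number of potential triangles: C(212, 3) = 1565620.
Each occurs with probability p³ ≈ (0.1688)³ ≈ 4.805981e-03.
By linearity: E[X] = C(212, 3)·p³ ≈ 1565620 · 4.805981e-03 ≈ 7524.3396.
Since α = 2/3 < 1, p = c/n^{2/3} ≫ 1/n is above the triangle threshold p ~ 1/n. Asymptotically E[X] ~ (c³/6)·n^{3(1−α)} = (6³/6)·n^{1} → ∞; triangles are abundant w.h.p.

E[X] ≈ 7524.3396; in regime p = Θ(1/n^{2/3}) E[X] diverges (above the triangle threshold p ~ 1/n).


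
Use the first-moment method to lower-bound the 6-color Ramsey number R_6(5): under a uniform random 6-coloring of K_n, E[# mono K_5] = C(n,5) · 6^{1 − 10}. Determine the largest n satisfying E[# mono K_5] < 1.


We need C(n, 5) · 6^{1 − 10} < 1, i.e. C(n, 5) < 6^{10 − 1} = 10077696.
Check values of n near the boundary:
  n = 63: C(63, 5) = 7028847; 7028847 < 10077696? YES
  n = 64: C(64, 5) = 7624512; 7624512 < 10077696? YES
  n = 65: C(65, 5) = 8259888; 8259888 < 10077696? YES
  n = 66: C(66, 5) = 8936928; 8936928 < 10077696? YES
  n = 67: C(67, 5) = 9657648; 9657648 < 10077696? YES
  n = 68: C(68, 5) = 10424128; 10424128 < 10077696? NO
  n = 69: C(69, 5) = 11238513; 11238513 < 10077696? NO
The largest n with C(n, 5) < 10077696 is n = 67 (where E[X] = 67067/69984 ≈ 0.958319). Hence R_6(5) > 67, i.e. R_6(5) ≥ 68.

Largest n = 67; hence R_6(5) > 67.


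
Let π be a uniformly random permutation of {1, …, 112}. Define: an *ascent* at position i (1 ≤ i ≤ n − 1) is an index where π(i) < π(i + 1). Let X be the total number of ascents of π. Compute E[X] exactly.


Write X = Σ X_I over i = 1, …, 111, with X_I the indicator of one ascent.
There are 111 indicators.
For each fixed i, the pair (π(i), π(i+1)) is a uniformly random ordered pair of distinct values from {1, …, 112}; by symmetry P[π(i) < π(i+1)] = 1/2.
By linearity: E[X] = 111 · (1/2) = (112 − 1) · (1/2) = 111/2 ≈ 55.500.

E[X] = 111/2 = 55.500.


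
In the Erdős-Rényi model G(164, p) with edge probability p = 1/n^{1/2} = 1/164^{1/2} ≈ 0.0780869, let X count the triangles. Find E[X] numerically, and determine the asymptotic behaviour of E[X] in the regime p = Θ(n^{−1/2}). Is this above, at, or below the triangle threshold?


Number of potential triangles: C(164, 3) = 721764.
Each occurs with probability p³ ≈ (0.0780869)³ ≈ 4.76139518e-04.
By linearity: E[X] = C(164, 3)·p³ ≈ 721764 · 4.76139518e-04 ≈ 343.660363.
Since α = 1/2 < 1, p = c/n^{1/2} ≫ 1/n is above the triangle threshold p ~ 1/n. Asymptotically E[X] ~ (c³/6)·n^{3(1−α)} = (1³/6)·n^{1.5} → ∞; triangles are abundant w.h.p.

E[X] ≈ 343.660363; in regime p = Θ(1/n^{1/2}) E[X] diverges (above the triangle threshold p ~ 1/n).


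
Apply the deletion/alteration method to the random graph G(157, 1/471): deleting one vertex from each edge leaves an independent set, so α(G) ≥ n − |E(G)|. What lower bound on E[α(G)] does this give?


E[|E(G)|] = C(157, 2)·p = 12246 · (1/471) = 26.
E[α(G)] ≥ n − E[|E(G)|] = 157 − 26 = 131.
Numerically: ≈ 131.000.
(This is only a lower bound; the true E[α(G)] may be larger.)

E[α(G)] ≥ 131 ≈ 131.000.


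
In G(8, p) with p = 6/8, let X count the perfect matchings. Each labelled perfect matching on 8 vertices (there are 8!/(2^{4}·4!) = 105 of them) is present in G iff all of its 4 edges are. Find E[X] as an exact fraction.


K_8 has 8!/(2^{4}·4!) = 105 labelled perfect matchings.
For each such perfect matching H, let X_H = 1 if all 4 edges of H are present in G. Then P[X_H = 1] = p^{4} = (3/4)^{4} = 81/256.
By linearity of expectation: E[X] = Σ_H E[X_H] = 105 · p^{4} = 105 · 81/256 = 8505/256.
Numerically: E[X] ≈ 33.2.

E[X] = 105 · (3/4)^{4} = 8505/256 ≈ 33.2.


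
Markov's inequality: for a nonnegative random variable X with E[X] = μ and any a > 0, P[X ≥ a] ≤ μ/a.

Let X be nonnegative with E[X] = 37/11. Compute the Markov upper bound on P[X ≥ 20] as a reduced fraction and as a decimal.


μ = E[X] = 37/11, a = 20.
Markov: P[X ≥ 20] ≤ μ/a = (37/11)/20 = 37/220.
Numerically: ≈ 0.16818.
(Since a = 20 > μ = 3.36364, the bound 37/220 is < 1 and informative.)

P[X ≥ 20] ≤ 37/220 ≈ 0.16818.


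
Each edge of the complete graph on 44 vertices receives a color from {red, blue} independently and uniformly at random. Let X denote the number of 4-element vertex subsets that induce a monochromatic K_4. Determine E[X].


Let X = Σ_S X_S over the C(44, 4) = 135751 subsets S of size 4, where X_S = 1 if the K_4 on S is monochromatic.
For a fixed S, the K_4 on S has C(4, 2) = 6 edges. P[all 6 edges red] = (1/2)^6, and likewise for blue, so P[monochromatic] = 2·(1/2)^6 = 2^{1 − 6} = 1/32.
Summing: E[X] = C(44, 4) · 2^{1 − 6} = 135751 · 1/32 = 135751/32.
Numerically: E[X] ≈ 4242.218750.

E[X] = C(44,4)·2^(1−C(4,2)) = 135751/32 ≈ 4242.218750.


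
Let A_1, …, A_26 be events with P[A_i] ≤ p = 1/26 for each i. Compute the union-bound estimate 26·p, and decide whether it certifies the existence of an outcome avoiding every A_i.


Union bound: P[∪_{i=1}^{26} A_i] ≤ Σ_i P[A_i] ≤ 26·p = 26·(1/26) = 1.
Numerically: 1 ≈ 1.0000000.
Is 1 < 1? NO.
Since the bound 1 is ≥ 1, the union bound is uninformative here; it does NOT by itself certify existence.

26·p = 1 ≈ 1.0000000; existence NOT certified by the union bound.


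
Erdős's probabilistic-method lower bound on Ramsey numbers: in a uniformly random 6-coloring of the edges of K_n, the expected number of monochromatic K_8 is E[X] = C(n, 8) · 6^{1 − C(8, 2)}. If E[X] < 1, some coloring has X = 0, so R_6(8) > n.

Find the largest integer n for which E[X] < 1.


We need C(n, 8) · 6^{1 − 28} < 1, i.e. C(n, 8) < 6^{28 − 1} = 1023490369077469249536.
Check values of n near the boundary:
  n = 1589: C(1589, 8) = 990389025825605844438; 990389025825605844438 < 1023490369077469249536? YES
  n = 1590: C(1590, 8) = 995397314198933813310; 995397314198933813310 < 1023490369077469249536? YES
  n = 1591: C(1591, 8) = 1000427749141189953870; 1000427749141189953870 < 1023490369077469249536? YES
  n = 1592: C(1592, 8) = 1005480414540892933435; 1005480414540892933435 < 1023490369077469249536? YES
  n = 1593: C(1593, 8) = 1010555394551193970323; 1010555394551193970323 < 1023490369077469249536? YES
  n = 1594: C(1594, 8) = 1015652773590544255167; 1015652773590544255167 < 1023490369077469249536? YES
  n = 1595: C(1595, 8) = 1020772636343363633895; 1020772636343363633895 < 1023490369077469249536? YES
  n = 1596: C(1596, 8) = 1025915067760710553965; 1025915067760710553965 < 1023490369077469249536? NO
  n = 1597: C(1597, 8) = 1031080153060953275445; 1031080153060953275445 < 1023490369077469249536? NO
  n = 1598: C(1598, 8) = 1036267977730442348529; 1036267977730442348529 < 1023490369077469249536? NO
The largest n with C(n, 8) < 1023490369077469249536 is n = 1595 (where E[X] = 113419181815929292655/113721152119718805504 ≈ 0.9973446). Hence R_6(8) > 1595, i.e. R_6(8) ≥ 1596.

Largest n = 1595; hence R_6(8) > 1595.


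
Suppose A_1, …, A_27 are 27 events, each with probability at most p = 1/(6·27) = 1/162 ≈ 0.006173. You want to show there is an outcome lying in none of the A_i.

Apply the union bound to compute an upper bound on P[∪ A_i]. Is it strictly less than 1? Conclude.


Union bound: P[∪_{i=1}^{27} A_i] ≤ Σ_i P[A_i] ≤ 27·p = 27·(1/162) = 1/6.
Numerically: 1/6 ≈ 0.166667.
Is 1/6 < 1? YES.
Since P[∪ A_i] ≤ 1/6 < 1, the complement has P[∩ A_i^c] ≥ 1 − 1/6 = 5/6 > 0, so some outcome avoids every A_i.

27·p = 1/6 ≈ 0.166667; existence CERTIFIED by the union bound.


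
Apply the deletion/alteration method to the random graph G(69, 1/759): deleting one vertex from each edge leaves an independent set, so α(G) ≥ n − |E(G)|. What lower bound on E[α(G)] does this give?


E[|E(G)|] = C(69, 2)·p = 2346 · (1/759) = 34/11.
E[α(G)] ≥ n − E[|E(G)|] = 69 − 34/11 = 725/11.
Numerically: ≈ 65.90909.
(This is only a lower bound; the true E[α(G)] may be larger.)

E[α(G)] ≥ 725/11 ≈ 65.90909.


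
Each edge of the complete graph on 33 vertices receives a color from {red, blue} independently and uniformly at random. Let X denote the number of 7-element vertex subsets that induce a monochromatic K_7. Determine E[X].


Let X = Σ_S X_S over the C(33, 7) = 4272048 subsets S of size 7, where X_S = 1 if the K_7 on S is monochromatic.
For a fixed S, the K_7 on S has C(7, 2) = 21 edges. P[all 21 edges red] = (1/2)^21, and likewise for blue, so P[monochromatic] = 2·(1/2)^21 = 2^{1 − 21} = 1/1048576.
By linearity of expectation: E[X] = C(33, 7) · 2^{1 − 21} = 4272048 · 1/1048576 = 267003/65536.
Numerically: E[X] ≈ 4.0741.

E[X] = C(33,7)·2^(1−C(7,2)) = 267003/65536 ≈ 4.0741.


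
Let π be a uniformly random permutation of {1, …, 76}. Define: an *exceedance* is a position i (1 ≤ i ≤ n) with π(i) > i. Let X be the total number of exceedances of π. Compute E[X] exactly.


Write X = Σ_{i=1}^{76} X_i, where X_i = 1_{π(i) > i}.
For each fixed i, π(i) is uniform over {1, …, 76} (marginal of a uniform permutation), so P[π(i) > i] = (n − i)/n. Summing: Σ_{i=1}^{76} (n − i)/n = (0 + 1 + … + 75)/76 = 76(76 − 1)/(2·76) = (76 − 1)/2.
Hence E[X] = Σ_{i=1}^{76} (76 − i)/76 = 75/2 ≈ 37.500.

E[X] = 75/2 = 37.500.


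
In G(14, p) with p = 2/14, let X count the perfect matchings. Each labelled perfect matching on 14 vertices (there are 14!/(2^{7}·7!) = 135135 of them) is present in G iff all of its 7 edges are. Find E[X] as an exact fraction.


K_14 has 14!/(2^{7}·7!) = 135135 labelled perfect matchings.
For each such perfect matching H, let X_H = 1 if all 7 edges of H are present in G. Then P[X_H = 1] = p^{7} = (1/7)^{7} = 1/823543.
By linearity: E[X] = Σ_H E[X_H] = 135135 · p^{7} = 135135 · 1/823543 = 19305/117649.
Numerically: E[X] ≈ 0.164.

E[X] = 135135 · (1/7)^{7} = 19305/117649 ≈ 0.164.


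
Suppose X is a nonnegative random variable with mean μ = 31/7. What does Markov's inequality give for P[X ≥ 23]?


μ = E[X] = 31/7, a = 23.
Markov: P[X ≥ 23] ≤ μ/a = (31/7)/23 = 31/161.
Numerically: ≈ 0.1925.
(Since a = 23 > μ = 4.4286, the bound 31/161 is < 1 and informative.)

P[X ≥ 23] ≤ 31/161 ≈ 0.1925.


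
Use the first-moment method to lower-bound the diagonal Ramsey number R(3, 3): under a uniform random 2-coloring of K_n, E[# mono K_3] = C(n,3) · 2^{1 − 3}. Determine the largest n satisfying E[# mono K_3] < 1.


We need C(n, 3) · 2^{1 − 3} < 1, i.e. C(n, 3) < 2^{3 − 1} = 4.
Check values of n near the boundary:
  n = 3: C(3, 3) = 1; 1 < 4? YES
  n = 4: C(4, 3) = 4; 4 < 4? NO
The largest n with C(n, 3) < 4 is n = 3 (where E[X] = 1/4 ≈ 0.25000). Hence R(3, 3) > 3, i.e. R(3, 3) ≥ 4.

Largest n = 3; hence R(3, 3) > 3.


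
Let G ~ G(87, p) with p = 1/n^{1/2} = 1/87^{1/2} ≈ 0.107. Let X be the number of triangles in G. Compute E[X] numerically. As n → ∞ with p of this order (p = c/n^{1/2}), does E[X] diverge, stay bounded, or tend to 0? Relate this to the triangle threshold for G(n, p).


Number of potential triangles: C(87, 3) = 105995.
Each occurs with probability p³ ≈ (0.107)³ ≈ 1.23231e-03.
By linearity: E[X] = C(87, 3)·p³ ≈ 105995 · 1.23231e-03 ≈ 130.619.
Since α = 1/2 < 1, p = c/n^{1/2} ≫ 1/n is above the triangle threshold p ~ 1/n. Asymptotically E[X] ~ (c³/6)·n^{3(1−α)} = (1³/6)·n^{1.5} → ∞; triangles are abundant w.h.p.

E[X] ≈ 130.619; in regime p = Θ(1/n^{1/2}) E[X] diverges (above the triangle threshold p ~ 1/n).


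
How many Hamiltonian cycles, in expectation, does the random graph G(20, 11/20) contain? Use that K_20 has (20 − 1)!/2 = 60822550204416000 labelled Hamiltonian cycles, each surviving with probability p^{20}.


K_20 has (20 − 1)!/2 = 60822550204416000 labelled Hamiltonian cycles.
For each such Hamiltonian cycle H, let X_H = 1 if all 20 edges of H are present in G. Then P[X_H = 1] = p^{20} = (11/20)^{20} = 672749994932560009201/104857600000000000000000000.
By linearity: E[X] = Σ_H E[X_H] = 60822550204416000 · p^{20} = 60822550204416000 · 672749994932560009201/104857600000000000000000000 = 9989836509230039246035759128621/25600000000000000000.
Numerically: E[X] ≈ 3.902e+11.

E[X] = 60822550204416000 · (11/20)^{20} = 9989836509230039246035759128621/25600000000000000000 ≈ 3.902e+11.


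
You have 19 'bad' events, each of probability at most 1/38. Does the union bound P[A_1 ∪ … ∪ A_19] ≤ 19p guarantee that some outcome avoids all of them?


Union bound: P[∪_{i=1}^{19} A_i] ≤ Σ_i P[A_i] ≤ 19·p = 19·(1/38) = 1/2.
Numerically: 1/2 ≈ 0.50000.
Is 1/2 < 1? YES.
Since P[∪ A_i] ≤ 1/2 < 1, the complement has P[∩ A_i^c] ≥ 1 − 1/2 = 1/2 > 0, so some outcome avoids every A_i.

19·p = 1/2 ≈ 0.50000; existence CERTIFIED by the union bound.


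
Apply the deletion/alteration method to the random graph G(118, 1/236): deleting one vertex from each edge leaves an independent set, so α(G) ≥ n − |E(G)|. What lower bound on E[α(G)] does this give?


E[|E(G)|] = C(118, 2)·p = 6903 · (1/236) = 117/4.
E[α(G)] ≥ n − E[|E(G)|] = 118 − 117/4 = 355/4.
Numerically: ≈ 88.75000.
(This is only a lower bound; the true E[α(G)] may be larger.)

E[α(G)] ≥ 355/4 ≈ 88.75000.
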